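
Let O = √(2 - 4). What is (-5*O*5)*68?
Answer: -1700*I*√2 ≈ -2404.2*I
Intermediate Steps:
O = I*√2 (O = √(-2) = I*√2 ≈ 1.4142*I)
(-5*O*5)*68 = (-5*I*√2*5)*68 = -25*I*√2*68 = -1700*I*√2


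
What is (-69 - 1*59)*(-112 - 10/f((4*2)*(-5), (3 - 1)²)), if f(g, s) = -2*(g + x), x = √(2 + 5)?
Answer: 22862848/1593 + 640*√7/1593 ≈ 14353.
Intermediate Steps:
x = √7 ≈ 2.6458
f(g, s) = -2*g - 2*√7 (f(g, s) = -2*(g + √7) = -2*g - 2*√7)
(-69 - 1*59)*(-112 - 10/f((4*2)*(-5), (3 - 1)²)) = (-69 - 1*59)*(-112 - 10/(-2*4*2*(-5) - 2*√7)) = (-69 - 59)*(-112 - 10/(-16*(-5) - 2*√7)) = -128*(-112 - 10/(-2*(-40) - 2*√7)) = -128*(-112 - 10/(80 - 2*√7)) = 14336 + 1280/(80 - 2*√7)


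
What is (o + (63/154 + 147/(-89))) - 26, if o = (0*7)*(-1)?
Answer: -53341/1958 ≈ -27.243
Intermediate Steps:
o = 0 (o = 0*(-1) = 0)
(o + (63/154 + 147/(-89))) - 26 = (0 + (63/154 + 147/(-89))) - 26 = (0 + (63*(1/154) + 147*(-1/89))) - 26 = (0 + (9/22 - 147/89)) - 26 = (0 - 2433/1958) - 26 = -2433/1958 - 26 = -53341/1958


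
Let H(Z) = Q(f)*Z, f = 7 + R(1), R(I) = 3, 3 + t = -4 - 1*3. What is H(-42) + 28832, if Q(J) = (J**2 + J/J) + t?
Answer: 25010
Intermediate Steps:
t = -10 (t = -3 + (-4 - 1*3) = -3 + (-4 - 3) = -3 - 7 = -10)
f = 10 (f = 7 + 3 = 10)
Q(J) = -9 + J**2 (Q(J) = (J**2 + J/J) - 10 = (J**2 + 1) - 10 = (1 + J**2) - 10 = -9 + J**2)
H(Z) = 91*Z (H(Z) = (-9 + 10**2)*Z = (-9 + 100)*Z = 91*Z)
H(-42) + 28832 = 91*(-42) + 28832 = -3822 + 28832 = 25010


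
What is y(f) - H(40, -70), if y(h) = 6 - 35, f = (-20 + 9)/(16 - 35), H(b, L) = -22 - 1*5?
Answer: -2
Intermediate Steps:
H(b, L) = -27 (H(b, L) = -22 - 5 = -27)
f = 11/19 (f = -11/(-19) = -11*(-1/19) = 11/19 ≈ 0.57895)
y(h) = -29
y(f) - H(40, -70) = -29 - 1*(-27) = -29 + 27 = -2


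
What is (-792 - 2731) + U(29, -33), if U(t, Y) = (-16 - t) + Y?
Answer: -3601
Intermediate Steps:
U(t, Y) = -16 + Y - t
(-792 - 2731) + U(29, -33) = (-792 - 2731) + (-16 - 33 - 1*29) = -3523 + (-16 - 33 - 29) = -3523 - 78 = -3601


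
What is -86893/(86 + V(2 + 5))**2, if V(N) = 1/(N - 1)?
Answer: -3128148/267289 ≈ -11.703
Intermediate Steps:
V(N) = 1/(-1 + N)
-86893/(86 + V(2 + 5))**2 = -86893/(86 + 1/(-1 + (2 + 5)))**2 = -86893/(86 + 1/(-1 + 7))**2 = -86893/(86 + 1/6)**2 = -86893/((517/6)**2) = -86893/267289/36 = -86893*36/267289 = -3128148/267289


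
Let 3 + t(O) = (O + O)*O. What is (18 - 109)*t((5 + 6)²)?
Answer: -2664389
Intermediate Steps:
t(O) = -3 + 2*O² (t(O) = -3 + (O + O)*O = -3 + (2*O)*O = -3 + 2*O²)
(18 - 109)*t((5 + 6)²) = (18 - 109)*(-3 + 2*((5 + 6)²)²) = -91*(-3 + 2*(11²)²) = -91*(-3 + 2*121²) = -91*(-3 + 2*14641) = -91*(-3 + 29282) = -91*29279 = -2664389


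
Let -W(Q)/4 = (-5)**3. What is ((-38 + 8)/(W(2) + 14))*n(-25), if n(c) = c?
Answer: 375/257 ≈ 1.4591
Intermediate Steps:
W(Q) = 500 (W(Q) = -4*(-5)**3 = -4*(-125) = 500)
((-38 + 8)/(W(2) + 14))*n(-25) = ((-38 + 8)/(500 + 14))*(-25) = -30/514*(-25) = -30*1/514*(-25) = -15/257*(-25) = 375/257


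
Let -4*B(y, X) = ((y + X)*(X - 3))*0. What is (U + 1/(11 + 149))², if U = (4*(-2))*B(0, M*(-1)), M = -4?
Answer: 1/25600 ≈ 3.9063e-5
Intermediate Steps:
B(y, X) = 0 (B(y, X) = -(y + X)*(X - 3)*0/4 = -(X + y)*(-3 + X)*0/4 = -(-3 + X)*(X + y)*0/4 = -¼*0 = 0)
U = 0 (U = (4*(-2))*0 = -8*0 = 0)
(U + 1/(11 + 149))² = (0 + 1/(11 + 149))² = (0 + 1/160)² = (1/160)² = 1/25600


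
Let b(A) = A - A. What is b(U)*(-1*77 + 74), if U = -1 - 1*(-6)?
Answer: 0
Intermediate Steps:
U = 5 (U = -1 + 6 = 5)
b(A) = 0
b(U)*(-1*77 + 74) = 0*(-1*77 + 74) = 0*(-77 + 74) = 0*(-3) = 0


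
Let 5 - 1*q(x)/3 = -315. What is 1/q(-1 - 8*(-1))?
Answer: 1/960 ≈ 0.0010417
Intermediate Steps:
q(x) = 960 (q(x) = 15 - 3*(-315) = 15 + 945 = 960)
1/q(-1 - 8*(-1)) = 1/960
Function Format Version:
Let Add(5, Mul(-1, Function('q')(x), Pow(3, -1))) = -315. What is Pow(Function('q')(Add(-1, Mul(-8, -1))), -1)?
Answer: Rational(1, 960) ≈ 0.0010417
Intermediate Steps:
Function('q')(x) = 960 (Function('q')(x) = Add(15, Mul(-3, -315)) = Add(15, 945) = 960)
Pow(Function('q')(Add(-1, Mul(-8, -1))), -1) = Pow(960, -1) = Rational(1, 960)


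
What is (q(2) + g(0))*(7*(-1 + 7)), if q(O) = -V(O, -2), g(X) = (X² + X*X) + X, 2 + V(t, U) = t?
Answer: 0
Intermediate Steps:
V(t, U) = -2 + t
g(X) = X + 2*X² (g(X) = (X² + X²) + X = 2*X² + X = X + 2*X²)
q(O) = 2 - O (q(O) = -(-2 + O) = 2 - O)
(q(2) + g(0))*(7*(-1 + 7)) = ((2 - 1*2) + 0*(1 + 2*0))*(7*(-1 + 7)) = ((2 - 2) + 0*(1 + 0))*(7*6) = (0 + 0*1)*42 = (0 + 0)*42 = 0*42 = 0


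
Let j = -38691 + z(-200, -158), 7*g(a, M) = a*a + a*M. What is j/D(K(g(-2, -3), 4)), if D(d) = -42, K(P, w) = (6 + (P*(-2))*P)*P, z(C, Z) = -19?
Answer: 2765/3 ≈ 921.67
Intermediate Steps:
g(a, M) = a**2/7 + M*a/7 (g(a, M) = (a*a + a*M)/7 = (a**2 + M*a)/7 = a**2/7 + M*a/7)
K(P, w) = P*(6 - 2*P**2) (K(P, w) = (6 + (-2*P)*P)*P = (6 - 2*P**2)*P = P*(6 - 2*P**2))
j = -38710 (j = -38691 - 19 = -38710)
j/D(K(g(-2, -3), 4)) = -38710/(-42) = -38710*(-1/42) = 2765/3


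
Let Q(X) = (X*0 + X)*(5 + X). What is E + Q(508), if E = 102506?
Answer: 363110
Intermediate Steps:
Q(X) = X*(5 + X) (Q(X) = (0 + X)*(5 + X) = X*(5 + X))
E + Q(508) = 102506 + 508*(5 + 508) = 102506 + 508*513 = 102506 + 260604 = 363110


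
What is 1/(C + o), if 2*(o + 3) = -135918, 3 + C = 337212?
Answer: 1/269247 ≈ 3.7141e-6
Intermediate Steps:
C = 337209 (C = -3 + 337212 = 337209)
o = -67962 (o = -3 + (½)*(-135918) = -3 - 67959 = -67962)
1/(C + o) = 1/(337209 - 67962) = 1/269247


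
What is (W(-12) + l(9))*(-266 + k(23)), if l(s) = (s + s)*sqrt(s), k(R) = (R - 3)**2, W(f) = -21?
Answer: 4422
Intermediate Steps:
k(R) = (-3 + R)**2
l(s) = 2*s**(3/2) (l(s) = (2*s)*sqrt(s) = 2*s**(3/2))
(W(-12) + l(9))*(-266 + k(23)) = (-21 + 2*9**(3/2))*(-266 + (-3 + 23)**2) = (-21 + 2*27)*(-266 + 20**2) = (-21 + 54)*(-266 + 400) = 33*134 = 4422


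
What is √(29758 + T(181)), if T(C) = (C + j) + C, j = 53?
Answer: √30173 ≈ 173.70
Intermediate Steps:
T(C) = 53 + 2*C (T(C) = (C + 53) + C = (53 + C) + C = 53 + 2*C)
√(29758 + T(181)) = √(29758 + (53 + 2*181)) = √(29758 + (53 + 362)) = √(29758 + 415) = √30173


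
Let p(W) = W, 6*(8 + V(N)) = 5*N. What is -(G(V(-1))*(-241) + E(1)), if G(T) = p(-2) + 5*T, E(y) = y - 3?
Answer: -66745/6 ≈ -11124.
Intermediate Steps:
V(N) = -8 + 5*N/6 (V(N) = -8 + (5*N)/6 = -8 + 5*N/6)
E(y) = -3 + y
G(T) = -2 + 5*T
-(G(V(-1))*(-241) + E(1)) = -((-2 + 5*(-8 + (5/6)*(-1)))*(-241) + (-3 + 1)) = -((-2 + 5*(-8 - 5/6))*(-241) - 2) = -((-2 + 5*(-53/6))*(-241) - 2) = -((-2 - 265/6)*(-241) - 2) = -(-277/6*(-241) - 2) = -(66757/6 - 2) = -1*66745/6 = -66745/6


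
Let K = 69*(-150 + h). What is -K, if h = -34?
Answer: 12696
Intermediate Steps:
K = -12696 (K = 69*(-150 - 34) = 69*(-184) = -12696)
-K = -1*(-12696) = 12696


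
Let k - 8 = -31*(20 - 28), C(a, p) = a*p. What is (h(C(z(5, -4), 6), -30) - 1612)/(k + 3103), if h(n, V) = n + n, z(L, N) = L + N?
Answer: -1600/3359 ≈ -0.47633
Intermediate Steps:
k = 256 (k = 8 - 31*(20 - 28) = 8 - 31*(-8) = 8 + 248 = 256)
h(n, V) = 2*n
(h(C(z(5, -4), 6), -30) - 1612)/(k + 3103) = (2*((5 - 4)*6) - 1612)/(256 + 3103) = (2*(1*6) - 1612)/3359 = (2*6 - 1612)*(1/3359) = (12 - 1612)*(1/3359) = -1600*1/3359 = -1600/3359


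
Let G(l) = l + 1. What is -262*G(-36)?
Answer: 9170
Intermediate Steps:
G(l) = 1 + l
-262*G(-36) = -262*(1 - 36) = -262*(-35) = 9170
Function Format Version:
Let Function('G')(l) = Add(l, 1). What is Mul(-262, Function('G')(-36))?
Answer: 9170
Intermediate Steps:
Function('G')(l) = Add(1, l)
Mul(-262, Function('G')(-36)) = Mul(-262, Add(1, -36)) = Mul(-262, -35) = 9170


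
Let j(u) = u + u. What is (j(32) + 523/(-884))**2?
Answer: 3141938809/781456 ≈ 4020.6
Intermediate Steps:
j(u) = 2*u
(j(32) + 523/(-884))**2 = (2*32 + 523/(-884))**2 = (64 + 523*(-1/884))**2 = (64 - 523/884)**2 = (56053/884)**2 = 3141938809/781456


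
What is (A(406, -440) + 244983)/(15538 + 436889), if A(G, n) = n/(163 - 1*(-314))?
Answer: 116856451/215807679 ≈ 0.54148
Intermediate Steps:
A(G, n) = n/477 (A(G, n) = n/(163 + 314) = n/477)
(A(406, -440) + 244983)/(15538 + 436889) = ((1/477)*(-440) + 244983)/(15538 + 436889) = (-440/477 + 244983)/452427 = (116856451/477)*(1/452427) = 116856451/215807679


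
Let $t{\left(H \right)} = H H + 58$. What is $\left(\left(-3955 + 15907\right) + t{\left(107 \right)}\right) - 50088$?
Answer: $-26629$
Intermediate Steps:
$t{\left(H \right)} = 58 + H^{2}$ ($t{\left(H \right)} = H^{2} + 58 = 58 + H^{2}$)
$\left(\left(-3955 + 15907\right) + t{\left(107 \right)}\right) - 50088 = \left(\left(-3955 + 15907\right) + \left(58 + 107^{2}\right)\right) - 50088 = \left(11952 + \left(58 + 11449\right)\right) - 50088 = \left(11952 + 11507\right) - 50088 = 23459 - 50088 = -26629$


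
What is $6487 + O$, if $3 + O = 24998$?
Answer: $31482$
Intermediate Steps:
$O = 24995$ ($O = -3 + 24998 = 24995$)
$6487 + O = 6487 + 24995 = 31482$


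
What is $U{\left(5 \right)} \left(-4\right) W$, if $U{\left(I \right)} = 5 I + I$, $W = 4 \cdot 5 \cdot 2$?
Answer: $-4800$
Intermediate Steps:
$W = 40$ ($W = 20 \cdot 2 = 40$)
$U{\left(I \right)} = 6 I$
$U{\left(5 \right)} \left(-4\right) W = 6 \cdot 5 \left(-4\right) 40 = 30 \left(-4\right) 40 = \left(-120\right) 40 = -4800$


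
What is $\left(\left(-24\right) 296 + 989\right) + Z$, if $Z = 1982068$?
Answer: $1975953$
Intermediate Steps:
$\left(\left(-24\right) 296 + 989\right) + Z = \left(\left(-24\right) 296 + 989\right) + 1982068 = \left(-7104 + 989\right) + 1982068 = -6115 + 1982068 = 1975953$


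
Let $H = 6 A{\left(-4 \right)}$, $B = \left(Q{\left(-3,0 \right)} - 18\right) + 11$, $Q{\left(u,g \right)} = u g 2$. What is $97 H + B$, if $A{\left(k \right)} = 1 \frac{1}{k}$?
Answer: $- \frac{305}{2} \approx -152.5$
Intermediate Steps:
$A{\left(k \right)} = \frac{1}{k}$
$Q{\left(u,g \right)} = 2 g u$ ($Q{\left(u,g \right)} = g u 2 = 2 g u$)
$B = -7$ ($B = \left(2 \cdot 0 \left(-3\right) - 18\right) + 11 = \left(0 - 18\right) + 11 = -18 + 11 = -7$)
$H = - \frac{3}{2}$ ($H = \frac{6}{-4} = 6 \left(- \frac{1}{4}\right) = - \frac{3}{2} \approx -1.5$)
$97 H + B = 97 \left(- \frac{3}{2}\right) - 7 = - \frac{291}{2} - 7 = - \frac{305}{2}$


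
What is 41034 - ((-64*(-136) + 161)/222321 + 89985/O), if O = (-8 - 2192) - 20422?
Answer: 68797991635221/1676448554 ≈ 41038.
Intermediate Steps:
O = -22622 (O = -2200 - 20422 = -22622)
41034 - ((-64*(-136) + 161)/222321 + 89985/O) = 41034 - ((-64*(-136) + 161)/222321 + 89985/(-22622)) = 41034 - ((8704 + 161)*(1/222321) + 89985*(-1/22622)) = 41034 - (8865*(1/222321) - 89985/22622) = 41034 - (2955/74107 - 89985/22622) = 41034 - 1*(-6601670385/1676448554) = 41034 + 6601670385/1676448554 = 68797991635221/1676448554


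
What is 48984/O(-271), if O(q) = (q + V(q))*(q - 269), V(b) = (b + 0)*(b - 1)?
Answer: -4082/3304845 ≈ -0.0012352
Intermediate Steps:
V(b) = b*(-1 + b)
O(q) = (-269 + q)*(q + q*(-1 + q)) (O(q) = (q + q*(-1 + q))*(q - 269) = (q + q*(-1 + q))*(-269 + q) = (-269 + q)*(q + q*(-1 + q)))
48984/O(-271) = 48984/(((-271)²*(-269 - 271))) = 48984/((73441*(-540))) = 48984/(-39658140) = 48984*(-1/39658140) = -4082/3304845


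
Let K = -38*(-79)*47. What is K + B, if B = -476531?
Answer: -335437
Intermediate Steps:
K = 141094 (K = 3002*47 = 141094)
K + B = 141094 - 476531 = -335437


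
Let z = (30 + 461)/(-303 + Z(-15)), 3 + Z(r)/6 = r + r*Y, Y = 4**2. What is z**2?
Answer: 241081/3426201 ≈ 0.070364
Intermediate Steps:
Y = 16
Z(r) = -18 + 102*r (Z(r) = -18 + 6*(r + r*16) = -18 + 6*(r + 16*r) = -18 + 6*(17*r) = -18 + 102*r)
z = -491/1851 (z = (30 + 461)/(-303 + (-18 + 102*(-15))) = 491/(-303 + (-18 - 1530)) = 491/(-303 - 1548) = 491/(-1851) = 491*(-1/1851) = -491/1851 ≈ -0.26526)
z**2 = (-491/1851)**2 = 241081/3426201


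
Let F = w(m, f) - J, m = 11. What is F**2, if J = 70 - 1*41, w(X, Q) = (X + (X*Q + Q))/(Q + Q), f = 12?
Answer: 292681/576 ≈ 508.13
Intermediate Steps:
w(X, Q) = (Q + X + Q*X)/(2*Q) (w(X, Q) = (X + (Q*X + Q))/((2*Q)) = (X + (Q + Q*X))*(1/(2*Q)) = (Q + X + Q*X)*(1/(2*Q)) = (Q + X + Q*X)/(2*Q))
J = 29 (J = 70 - 41 = 29)
F = -541/24 (F = (1/2)*(11 + 12*(1 + 11))/12 - 1*29 = (1/2)*(1/12)*(11 + 12*12) - 29 = (1/2)*(1/12)*(11 + 144) - 29 = (1/2)*(1/12)*155 - 29 = 155/24 - 29 = -541/24 ≈ -22.542)
F**2 = (-541/24)**2 = 292681/576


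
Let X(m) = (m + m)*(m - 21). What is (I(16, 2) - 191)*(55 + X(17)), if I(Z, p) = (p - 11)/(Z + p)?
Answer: 31023/2 ≈ 15512.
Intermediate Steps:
X(m) = 2*m*(-21 + m) (X(m) = (2*m)*(-21 + m) = 2*m*(-21 + m))
I(Z, p) = (-11 + p)/(Z + p)
(I(16, 2) - 191)*(55 + X(17)) = ((-11 + 2)/(16 + 2) - 191)*(55 + 2*17*(-21 + 17)) = (-9/18 - 191)*(55 + 2*17*(-4)) = ((1/18)*(-9) - 191)*(55 - 136) = (-1/2 - 191)*(-81) = -383/2*(-81) = 31023/2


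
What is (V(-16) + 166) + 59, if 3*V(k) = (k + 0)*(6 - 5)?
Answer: 659/3 ≈ 219.67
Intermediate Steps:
V(k) = k/3 (V(k) = ((k + 0)*(6 - 5))/3 = (k*1)/3 = k/3)
(V(-16) + 166) + 59 = ((1/3)*(-16) + 166) + 59 = (-16/3 + 166) + 59 = 482/3 + 59 = 659/3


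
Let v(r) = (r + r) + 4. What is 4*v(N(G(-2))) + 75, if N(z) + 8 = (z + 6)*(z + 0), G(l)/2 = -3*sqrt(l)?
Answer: -549 - 288*I*sqrt(2) ≈ -549.0 - 407.29*I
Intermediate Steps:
G(l) = -6*sqrt(l) (G(l) = 2*(-3*sqrt(l)) = -6*sqrt(l))
N(z) = -8 + z*(6 + z) (N(z) = -8 + (z + 6)*(z + 0) = -8 + (6 + z)*z = -8 + z*(6 + z))
v(r) = 4 + 2*r (v(r) = 2*r + 4 = 4 + 2*r)
4*v(N(G(-2))) + 75 = 4*(4 + 2*(-8 + (-6*I*sqrt(2))**2 + 6*(-6*I*sqrt(2)))) + 75 = 4*(4 + 2*(-8 - 72 - 36*I*sqrt(2))) + 75 = 4*(4 + 2*(-80 - 36*I*sqrt(2))) + 75 = 4*(4 + (-160 - 72*I*sqrt(2))) + 75 = 4*(-156 - 72*I*sqrt(2)) + 75 = (-624 - 288*I*sqrt(2)) + 75 = -549 - 288*I*sqrt(2)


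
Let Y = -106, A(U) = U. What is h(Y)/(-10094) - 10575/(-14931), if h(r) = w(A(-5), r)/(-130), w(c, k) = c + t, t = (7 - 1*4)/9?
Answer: 15733171/22214010 ≈ 0.70825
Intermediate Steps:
t = ⅓ (t = (7 - 4)*(⅑) = 3*(⅑) = ⅓ ≈ 0.33333)
w(c, k) = ⅓ + c (w(c, k) = c + ⅓ = ⅓ + c)
h(r) = 7/195 (h(r) = (⅓ - 5)/(-130) = -14/3*(-1/130) = 7/195)
h(Y)/(-10094) - 10575/(-14931) = (7/195)/(-10094) - 10575/(-14931) = (7/195)*(-1/10094) - 10575*(-1/14931) = -1/281190 + 1175/1659 = 15733171/22214010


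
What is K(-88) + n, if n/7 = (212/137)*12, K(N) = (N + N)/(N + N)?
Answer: 17945/137 ≈ 130.99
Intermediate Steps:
K(N) = 1 (K(N) = (2*N)/((2*N)) = (2*N)*(1/(2*N)) = 1)
n = 17808/137 (n = 7*((212/137)*12) = 7*(2544/137) = 17808/137 ≈ 129.99)
K(-88) + n = 1 + 17808/137 = 17945/137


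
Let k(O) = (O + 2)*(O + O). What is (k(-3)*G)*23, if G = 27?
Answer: 3726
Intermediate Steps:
k(O) = 2*O*(2 + O) (k(O) = (2 + O)*(2*O) = 2*O*(2 + O))
(k(-3)*G)*23 = ((2*(-3)*(2 - 3))*27)*23 = ((2*(-3)*(-1))*27)*23 = (6*27)*23 = 162*23 = 3726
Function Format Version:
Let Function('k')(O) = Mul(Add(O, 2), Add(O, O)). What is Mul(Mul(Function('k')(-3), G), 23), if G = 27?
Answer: 3726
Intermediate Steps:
Function('k')(O) = Mul(2, O, Add(2, O)) (Function('k')(O) = Mul(Add(2, O), Mul(2, O)) = Mul(2, O, Add(2, O)))
Mul(Mul(Function('k')(-3), G), 23) = Mul(Mul(Mul(2, -3, Add(2, -3)), 27), 23) = Mul(Mul(Mul(2, -3, -1), 27), 23) = Mul(Mul(6, 27), 23) = Mul(162, 23) = 3726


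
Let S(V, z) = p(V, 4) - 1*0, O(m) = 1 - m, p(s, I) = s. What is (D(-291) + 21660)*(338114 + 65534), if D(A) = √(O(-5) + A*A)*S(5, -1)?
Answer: 8743015680 + 2018240*√84687 ≈ 9.3303e+9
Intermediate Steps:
S(V, z) = V (S(V, z) = V - 1*0 = V + 0 = V)
D(A) = 5*√(6 + A²) (D(A) = √((1 - 1*(-5)) + A*A)*5 = √((1 + 5) + A²)*5 = √(6 + A²)*5 = 5*√(6 + A²))
(D(-291) + 21660)*(338114 + 65534) = (5*√(6 + (-291)²) + 21660)*(338114 + 65534) = (5*√(6 + 84681) + 21660)*403648 = (5*√84687 + 21660)*403648 = (21660 + 5*√84687)*403648 = 8743015680 + 2018240*√84687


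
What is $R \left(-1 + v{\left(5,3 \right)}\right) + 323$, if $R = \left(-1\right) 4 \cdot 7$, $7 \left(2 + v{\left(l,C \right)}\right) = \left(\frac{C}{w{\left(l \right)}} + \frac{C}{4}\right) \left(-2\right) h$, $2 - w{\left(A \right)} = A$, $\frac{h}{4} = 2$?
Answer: $391$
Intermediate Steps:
$h = 8$ ($h = 4 \cdot 2 = 8$)
$w{\left(A \right)} = 2 - A$
$v{\left(l,C \right)} = -2 - \frac{4 C}{7} - \frac{16 C}{7 \left(2 - l\right)}$ ($v{\left(l,C \right)} = -2 + \frac{\left(\frac{C}{2 - l} + \frac{C}{4}\right) \left(-2\right) 8}{7} = -2 + \frac{\left(\frac{C}{4} + \frac{C}{2 - l}\right) \left(-2\right) 8}{7} = -2 + \frac{\left(- \frac{C}{2} - \frac{2 C}{2 - l}\right) 8}{7} = -2 + \frac{- 4 C - \frac{16 C}{2 - l}}{7} = -2 - \left(\frac{4 C}{7} + \frac{16 C}{7 \left(2 - l\right)}\right) = -2 - \frac{4 C}{7} - \frac{16 C}{7 \left(2 - l\right)}$)
$R = -28$ ($R = \left(-4\right) 7 = -28$)
$R \left(-1 + v{\left(5,3 \right)}\right) + 323 = - 28 \left(-1 + \frac{2 \left(14 - 35 + 12 \cdot 3 - 6 \cdot 5\right)}{7 \left(-2 + 5\right)}\right) + 323 = - 28 \left(-1 + \frac{2 \left(14 - 35 + 36 - 30\right)}{7 \cdot 3}\right) + 323 = - 28 \left(-1 + \frac{2}{7} \cdot \frac{1}{3} \left(-15\right)\right) + 323 = - 28 \left(-1 - \frac{10}{7}\right) + 323 = \left(-28\right) \left(- \frac{17}{7}\right) + 323 = 68 + 323 = 391$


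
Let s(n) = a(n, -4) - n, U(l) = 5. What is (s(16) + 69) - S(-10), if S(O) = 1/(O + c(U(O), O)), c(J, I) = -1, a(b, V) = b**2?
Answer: 3400/11 ≈ 309.09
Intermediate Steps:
S(O) = 1/(-1 + O) (S(O) = 1/(O - 1) = 1/(-1 + O))
s(n) = n**2 - n
(s(16) + 69) - S(-10) = (16*(-1 + 16) + 69) - 1/(-1 - 10) = (16*15 + 69) - 1/(-11) = (240 + 69) - 1*(-1/11) = 309 + 1/11 = 3400/11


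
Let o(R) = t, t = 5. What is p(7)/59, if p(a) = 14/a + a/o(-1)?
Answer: 17/295 ≈ 0.057627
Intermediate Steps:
o(R) = 5
p(a) = 14/a + a/5
p(7)/59 = (14/7 + (⅕)*7)/59 = (14*(⅐) + 7/5)*(1/59) = (2 + 7/5)*(1/59) = (17/5)*(1/59) = 17/295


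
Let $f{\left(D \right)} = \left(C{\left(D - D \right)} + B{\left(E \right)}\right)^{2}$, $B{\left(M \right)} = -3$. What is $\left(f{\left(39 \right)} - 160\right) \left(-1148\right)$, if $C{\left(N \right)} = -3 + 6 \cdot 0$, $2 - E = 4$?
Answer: $142352$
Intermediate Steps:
$E = -2$ ($E = 2 - 4 = -2$)
$C{\left(N \right)} = -3$ ($C{\left(N \right)} = -3 + 0 = -3$)
$f{\left(D \right)} = 36$ ($f{\left(D \right)} = \left(-3 - 3\right)^{2} = \left(-6\right)^{2} = 36$)
$\left(f{\left(39 \right)} - 160\right) \left(-1148\right) = \left(36 - 160\right) \left(-1148\right) = \left(-124\right) \left(-1148\right) = 142352$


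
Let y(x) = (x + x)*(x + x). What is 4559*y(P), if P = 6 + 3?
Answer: 1477116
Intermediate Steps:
P = 9
y(x) = 4*x² (y(x) = (2*x)*(2*x) = 4*x²)
4559*y(P) = 4559*(4*9²) = 4559*(4*81) = 4559*324 = 1477116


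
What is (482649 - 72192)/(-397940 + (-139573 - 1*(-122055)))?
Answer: -136819/138486 ≈ -0.98796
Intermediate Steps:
(482649 - 72192)/(-397940 + (-139573 - 1*(-122055))) = 410457/(-397940 + (-139573 + 122055)) = 410457/(-397940 - 17518) = 410457/(-415458) = 410457*(-1/415458) = -136819/138486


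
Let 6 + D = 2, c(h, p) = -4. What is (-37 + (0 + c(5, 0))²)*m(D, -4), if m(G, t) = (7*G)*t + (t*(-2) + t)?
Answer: -2436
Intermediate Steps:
D = -4 (D = -6 + 2 = -4)
m(G, t) = -t + 7*G*t (m(G, t) = 7*G*t + (-2*t + t) = 7*G*t - t = -t + 7*G*t)
(-37 + (0 + c(5, 0))²)*m(D, -4) = (-37 + (0 - 4)²)*(-4*(-1 + 7*(-4))) = (-37 + (-4)²)*(-4*(-1 - 28)) = (-37 + 16)*(-4*(-29)) = -21*116 = -2436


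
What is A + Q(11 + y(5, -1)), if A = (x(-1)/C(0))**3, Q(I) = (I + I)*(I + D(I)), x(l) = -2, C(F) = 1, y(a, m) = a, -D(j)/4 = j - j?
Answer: 504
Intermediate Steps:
D(j) = 0 (D(j) = -4*(j - j) = -4*0 = 0)
Q(I) = 2*I**2 (Q(I) = (I + I)*(I + 0) = (2*I)*I = 2*I**2)
A = -8 (A = (-2/1)**3 = (-2*1)**3 = (-2)**3 = -8)
A + Q(11 + y(5, -1)) = -8 + 2*(11 + 5)**2 = -8 + 2*16**2 = -8 + 2*256 = -8 + 512 = 504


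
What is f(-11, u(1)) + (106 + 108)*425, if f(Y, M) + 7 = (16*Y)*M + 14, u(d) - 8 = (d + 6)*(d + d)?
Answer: 87085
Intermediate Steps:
u(d) = 8 + 2*d*(6 + d) (u(d) = 8 + (d + 6)*(d + d) = 8 + (6 + d)*(2*d) = 8 + 2*d*(6 + d))
f(Y, M) = 7 + 16*M*Y (f(Y, M) = -7 + ((16*Y)*M + 14) = -7 + (16*M*Y + 14) = -7 + (14 + 16*M*Y) = 7 + 16*M*Y)
f(-11, u(1)) + (106 + 108)*425 = (7 + 16*(8 + 2*1² + 12*1)*(-11)) + (106 + 108)*425 = (7 + 16*(8 + 2*1 + 12)*(-11)) + 214*425 = (7 + 16*(8 + 2 + 12)*(-11)) + 90950 = (7 + 16*22*(-11)) + 90950 = (7 - 3872) + 90950 = -3865 + 90950 = 87085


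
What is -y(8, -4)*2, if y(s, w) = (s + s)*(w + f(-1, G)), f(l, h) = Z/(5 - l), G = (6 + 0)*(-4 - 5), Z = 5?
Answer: 304/3 ≈ 101.33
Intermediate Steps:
G = -54 (G = 6*(-9) = -54)
f(l, h) = 5/(5 - l)
y(s, w) = 2*s*(⅚ + w) (y(s, w) = (s + s)*(w - 5/(-5 - 1)) = (2*s)*(w - 5/(-6)) = (2*s)*(w - 5*(-⅙)) = (2*s)*(w + ⅚) = (2*s)*(⅚ + w) = 2*s*(⅚ + w))
-y(8, -4)*2 = -8*(5 + 6*(-4))/3*2 = -8*(5 - 24)/3*2 = -8*(-19)/3*2 = -1*(-152/3)*2 = (152/3)*2 = 304/3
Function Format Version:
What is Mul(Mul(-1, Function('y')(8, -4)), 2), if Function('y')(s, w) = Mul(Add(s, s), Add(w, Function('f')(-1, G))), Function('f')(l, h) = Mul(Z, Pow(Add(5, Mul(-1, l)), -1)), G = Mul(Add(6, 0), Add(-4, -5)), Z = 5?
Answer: Rational(304, 3) ≈ 101.33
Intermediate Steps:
G = -54 (G = Mul(6, -9) = -54)
Function('f')(l, h) = Mul(5, Pow(Add(5, Mul(-1, l)), -1))
Function('y')(s, w) = Mul(2, s, Add(Rational(5, 6), w)) (Function('y')(s, w) = Mul(Add(s, s), Add(w, Mul(-5, Pow(Add(-5, -1), -1)))) = Mul(Mul(2, s), Add(w, Mul(-5, Pow(-6, -1)))) = Mul(Mul(2, s), Add(w, Mul(-5, Rational(-1, 6)))) = Mul(Mul(2, s), Add(w, Rational(5, 6))) = Mul(Mul(2, s), Add(Rational(5, 6), w)) = Mul(2, s, Add(Rational(5, 6), w)))
Mul(Mul(-1, Function('y')(8, -4)), 2) = Mul(Mul(-1, Mul(Rational(1, 3), 8, Add(5, Mul(6, -4)))), 2) = Mul(Mul(-1, Mul(Rational(1, 3), 8, Add(5, -24))), 2) = Mul(Mul(-1, Mul(Rational(1, 3), 8, -19)), 2) = Mul(Mul(-1, Rational(-152, 3)), 2) = Mul(Rational(152, 3), 2) = Rational(304, 3)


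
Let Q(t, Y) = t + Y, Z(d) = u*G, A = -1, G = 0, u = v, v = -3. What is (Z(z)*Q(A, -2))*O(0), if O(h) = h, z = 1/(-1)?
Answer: 0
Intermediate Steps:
u = -3
z = -1
Z(d) = 0 (Z(d) = -3*0 = 0)
Q(t, Y) = Y + t
(Z(z)*Q(A, -2))*O(0) = (0*(-2 - 1))*0 = (0*(-3))*0 = 0*0 = 0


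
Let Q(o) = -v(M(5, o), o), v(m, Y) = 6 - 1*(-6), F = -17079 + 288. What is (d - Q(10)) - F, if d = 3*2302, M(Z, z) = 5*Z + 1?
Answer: 23709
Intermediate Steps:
M(Z, z) = 1 + 5*Z
d = 6906
F = -16791
v(m, Y) = 12 (v(m, Y) = 6 + 6 = 12)
Q(o) = -12 (Q(o) = -1*12 = -12)
(d - Q(10)) - F = (6906 - 1*(-12)) - 1*(-16791) = (6906 + 12) + 16791 = 6918 + 16791 = 23709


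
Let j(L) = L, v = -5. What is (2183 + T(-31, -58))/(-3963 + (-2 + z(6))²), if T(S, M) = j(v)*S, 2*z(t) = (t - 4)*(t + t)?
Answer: -2338/3863 ≈ -0.60523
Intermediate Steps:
z(t) = t*(-4 + t) (z(t) = ((t - 4)*(t + t))/2 = ((-4 + t)*(2*t))/2 = (2*t*(-4 + t))/2 = t*(-4 + t))
T(S, M) = -5*S
(2183 + T(-31, -58))/(-3963 + (-2 + z(6))²) = (2183 - 5*(-31))/(-3963 + (-2 + 6*(-4 + 6))²) = (2183 + 155)/(-3963 + (-2 + 6*2)²) = 2338/(-3963 + (-2 + 12)²) = 2338/(-3963 + 10²) = 2338/(-3963 + 100) = 2338/(-3863) = 2338*(-1/3863) = -2338/3863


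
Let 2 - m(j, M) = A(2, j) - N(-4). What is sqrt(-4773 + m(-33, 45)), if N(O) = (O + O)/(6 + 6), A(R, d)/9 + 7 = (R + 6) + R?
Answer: 2*I*sqrt(10797)/3 ≈ 69.272*I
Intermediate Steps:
A(R, d) = -9 + 18*R (A(R, d) = -63 + 9*((R + 6) + R) = -63 + 9*((6 + R) + R) = -63 + 9*(6 + 2*R) = -63 + (54 + 18*R) = -9 + 18*R)
N(O) = O/6 (N(O) = (2*O)/12 = (2*O)*(1/12) = O/6)
m(j, M) = -77/3 (m(j, M) = 2 - ((-9 + 18*2) - (-4)/6) = 2 - ((-9 + 36) - 1*(-2/3)) = 2 - (27 + 2/3) = 2 - 1*83/3 = 2 - 83/3 = -77/3)
sqrt(-4773 + m(-33, 45)) = sqrt(-4773 - 77/3) = sqrt(-14396/3) = 2*I*sqrt(10797)/3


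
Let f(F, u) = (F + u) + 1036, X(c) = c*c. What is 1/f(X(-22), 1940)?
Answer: 1/3460 ≈ 0.00028902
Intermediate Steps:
X(c) = c²
f(F, u) = 1036 + F + u
1/f(X(-22), 1940) = 1/(1036 + (-22)² + 1940) = 1/(1036 + 484 + 1940) = 1/3460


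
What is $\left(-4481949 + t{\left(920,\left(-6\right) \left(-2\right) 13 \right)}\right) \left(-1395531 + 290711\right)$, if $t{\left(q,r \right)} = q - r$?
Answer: $4950902811700$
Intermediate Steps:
$\left(-4481949 + t{\left(920,\left(-6\right) \left(-2\right) 13 \right)}\right) \left(-1395531 + 290711\right) = \left(-4481949 + \left(920 - \left(-6\right) \left(-2\right) 13\right)\right) \left(-1395531 + 290711\right) = \left(-4481949 + \left(920 - 12 \cdot 13\right)\right) \left(-1104820\right) = \left(-4481949 + \left(920 - 156\right)\right) \left(-1104820\right) = \left(-4481949 + 764\right) \left(-1104820\right) = \left(-4481185\right) \left(-1104820\right) = 4950902811700$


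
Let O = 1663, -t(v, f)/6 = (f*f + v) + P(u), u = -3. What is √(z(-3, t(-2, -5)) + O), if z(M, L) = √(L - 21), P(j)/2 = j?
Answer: √(1663 + I*√123) ≈ 40.78 + 0.136*I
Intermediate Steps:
P(j) = 2*j
t(v, f) = 36 - 6*v - 6*f² (t(v, f) = -6*((f*f + v) + 2*(-3)) = -6*((f² + v) - 6) = -6*((v + f²) - 6) = -6*(-6 + v + f²) = 36 - 6*v - 6*f²)
z(M, L) = √(-21 + L)
√(z(-3, t(-2, -5)) + O) = √(√(-21 + (36 - 6*(-2) - 6*(-5)²)) + 1663) = √(√(-21 + (36 + 12 - 6*25)) + 1663) = √(√(-21 + (36 + 12 - 150)) + 1663) = √(√(-21 - 102) + 1663) = √(√(-123) + 1663) = √(I*√123 + 1663) = √(1663 + I*√123)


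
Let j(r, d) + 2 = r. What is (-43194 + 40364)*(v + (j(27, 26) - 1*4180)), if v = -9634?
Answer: 39022870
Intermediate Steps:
j(r, d) = -2 + r
(-43194 + 40364)*(v + (j(27, 26) - 1*4180)) = (-43194 + 40364)*(-9634 + ((-2 + 27) - 1*4180)) = -2830*(-9634 + (25 - 4180)) = -2830*(-9634 - 4155) = -2830*(-13789) = 39022870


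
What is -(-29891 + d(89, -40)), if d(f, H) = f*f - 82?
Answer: 22052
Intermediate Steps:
d(f, H) = -82 + f² (d(f, H) = f² - 82 = -82 + f²)
-(-29891 + d(89, -40)) = -(-29891 + (-82 + 89²)) = -(-29891 + (-82 + 7921)) = -(-29891 + 7839) = -1*(-22052) = 22052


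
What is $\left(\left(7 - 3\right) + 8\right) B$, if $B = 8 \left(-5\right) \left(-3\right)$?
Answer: $1440$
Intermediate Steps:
$B = 120$ ($B = \left(-40\right) \left(-3\right) = 120$)
$\left(\left(7 - 3\right) + 8\right) B = \left(\left(7 - 3\right) + 8\right) 120 = \left(4 + 8\right) 120 = 12 \cdot 120 = 1440$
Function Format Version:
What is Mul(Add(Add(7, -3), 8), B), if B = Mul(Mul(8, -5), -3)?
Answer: 1440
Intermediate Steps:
B = 120 (B = Mul(-40, -3) = 120)
Mul(Add(Add(7, -3), 8), B) = Mul(Add(Add(7, -3), 8), 120) = Mul(Add(4, 8), 120) = Mul(12, 120) = 1440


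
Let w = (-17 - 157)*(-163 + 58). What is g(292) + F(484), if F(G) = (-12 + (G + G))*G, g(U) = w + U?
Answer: 481266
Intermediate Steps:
w = 18270 (w = -174*(-105) = 18270)
g(U) = 18270 + U
F(G) = G*(-12 + 2*G) (F(G) = (-12 + 2*G)*G = G*(-12 + 2*G))
g(292) + F(484) = (18270 + 292) + 2*484*(-6 + 484) = 18562 + 2*484*478 = 18562 + 462704 = 481266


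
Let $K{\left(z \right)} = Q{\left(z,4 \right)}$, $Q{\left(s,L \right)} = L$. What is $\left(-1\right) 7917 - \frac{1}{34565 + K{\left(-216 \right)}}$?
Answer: $- \frac{273682774}{34569} \approx -7917.0$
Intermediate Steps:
$K{\left(z \right)} = 4$
$\left(-1\right) 7917 - \frac{1}{34565 + K{\left(-216 \right)}} = \left(-1\right) 7917 - \frac{1}{34565 + 4} = -7917 - \frac{1}{34569} = - \frac{273682774}{34569}$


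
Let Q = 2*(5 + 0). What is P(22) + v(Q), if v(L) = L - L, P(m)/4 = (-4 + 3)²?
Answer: 4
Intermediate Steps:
P(m) = 4 (P(m) = 4*(-4 + 3)² = 4*(-1)² = 4*1 = 4)
Q = 10 (Q = 2*5 = 10)
v(L) = 0
P(22) + v(Q) = 4 + 0 = 4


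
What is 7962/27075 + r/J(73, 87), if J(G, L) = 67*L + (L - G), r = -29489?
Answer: -250630903/52733075 ≈ -4.7528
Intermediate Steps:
J(G, L) = -G + 68*L
7962/27075 + r/J(73, 87) = 7962/27075 - 29489/(-1*73 + 68*87) = 7962*(1/27075) - 29489/(-73 + 5916) = 2654/9025 - 29489/5843 = -250630903/52733075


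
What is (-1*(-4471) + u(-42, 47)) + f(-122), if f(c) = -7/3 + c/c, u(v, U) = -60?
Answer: 13229/3 ≈ 4409.7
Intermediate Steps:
f(c) = -4/3 (f(c) = -7*1/3 + 1 = -7/3 + 1 = -4/3)
(-1*(-4471) + u(-42, 47)) + f(-122) = (-1*(-4471) - 60) - 4/3 = (4471 - 60) - 4/3 = 4411 - 4/3 = 13229/3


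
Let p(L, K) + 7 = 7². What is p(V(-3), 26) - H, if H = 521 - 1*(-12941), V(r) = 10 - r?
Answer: -13420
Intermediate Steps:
p(L, K) = 42 (p(L, K) = -7 + 7² = -7 + 49 = 42)
H = 13462 (H = 521 + 12941 = 13462)
p(V(-3), 26) - H = 42 - 1*13462 = 42 - 13462 = -13420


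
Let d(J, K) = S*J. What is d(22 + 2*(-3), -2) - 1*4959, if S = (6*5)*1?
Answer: -4479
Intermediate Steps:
S = 30 (S = 30*1 = 30)
d(J, K) = 30*J
d(22 + 2*(-3), -2) - 1*4959 = 30*(22 + 2*(-3)) - 1*4959 = 30*(22 - 6) - 4959 = 30*16 - 4959 = 480 - 4959 = -4479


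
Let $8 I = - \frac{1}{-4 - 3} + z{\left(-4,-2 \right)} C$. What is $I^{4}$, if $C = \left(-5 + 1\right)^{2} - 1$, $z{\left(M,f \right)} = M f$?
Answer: $\frac{500246412961}{9834496} \approx 50867.0$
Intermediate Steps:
$C = 15$ ($C = \left(-4\right)^{2} - 1 = 16 - 1 = 15$)
$I = \frac{841}{56}$ ($I = \frac{- \frac{1}{-4 - 3} + \left(-4\right) \left(-2\right) 15}{8} = \frac{- \frac{1}{-7} + 8 \cdot 15}{8} = \frac{\left(-1\right) \left(- \frac{1}{7}\right) + 120}{8} = \frac{\frac{1}{7} + 120}{8} = \frac{1}{8} \cdot \frac{841}{7} = \frac{841}{56} \approx 15.018$)
$I^{4} = \left(\frac{841}{56}\right)^{4} = \frac{500246412961}{9834496}$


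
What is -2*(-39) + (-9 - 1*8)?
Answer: 61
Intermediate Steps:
-2*(-39) + (-9 - 1*8) = 78 + (-9 - 8) = 78 - 17 = 61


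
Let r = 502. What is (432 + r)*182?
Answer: 169988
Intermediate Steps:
(432 + r)*182 = (432 + 502)*182 = 934*182 = 169988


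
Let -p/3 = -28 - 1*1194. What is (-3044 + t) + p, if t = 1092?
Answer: 1714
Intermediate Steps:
p = 3666 (p = -3*(-28 - 1*1194) = -3*(-28 - 1194) = -3*(-1222) = 3666)
(-3044 + t) + p = (-3044 + 1092) + 3666 = -1952 + 3666 = 1714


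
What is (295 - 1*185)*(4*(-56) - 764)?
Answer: -108680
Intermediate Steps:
(295 - 1*185)*(4*(-56) - 764) = (295 - 185)*(-224 - 764) = 110*(-988) = -108680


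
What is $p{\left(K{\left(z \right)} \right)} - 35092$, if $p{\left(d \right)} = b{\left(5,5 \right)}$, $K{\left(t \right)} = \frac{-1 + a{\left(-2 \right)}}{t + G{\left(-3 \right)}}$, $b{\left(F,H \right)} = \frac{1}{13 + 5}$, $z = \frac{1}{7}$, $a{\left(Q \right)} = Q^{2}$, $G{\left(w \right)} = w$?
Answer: $- \frac{631655}{18} \approx -35092.0$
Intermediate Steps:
$z = \frac{1}{7} \approx 0.14286$
$b{\left(F,H \right)} = \frac{1}{18}$
$K{\left(t \right)} = \frac{3}{-3 + t}$ ($K{\left(t \right)} = \frac{-1 + \left(-2\right)^{2}}{t - 3} = \frac{-1 + 4}{-3 + t} = \frac{3}{-3 + t}$)
$p{\left(d \right)} = \frac{1}{18}$
$p{\left(K{\left(z \right)} \right)} - 35092 = \frac{1}{18} - 35092 = - \frac{631655}{18}$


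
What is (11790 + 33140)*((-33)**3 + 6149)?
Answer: -1338374840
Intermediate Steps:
(11790 + 33140)*((-33)**3 + 6149) = 44930*(-35937 + 6149) = 44930*(-29788) = -1338374840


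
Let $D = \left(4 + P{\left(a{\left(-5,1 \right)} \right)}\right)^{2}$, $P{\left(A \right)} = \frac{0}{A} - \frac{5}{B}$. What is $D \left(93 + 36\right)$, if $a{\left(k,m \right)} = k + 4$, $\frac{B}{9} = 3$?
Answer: $\frac{456187}{243} \approx 1877.3$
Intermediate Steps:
$B = 27$ ($B = 9 \cdot 3 = 27$)
$a{\left(k,m \right)} = 4 + k$
$P{\left(A \right)} = - \frac{5}{27}$ ($P{\left(A \right)} = \frac{0}{A} - \frac{5}{27} = 0 - \frac{5}{27} = - \frac{5}{27}$)
$D = \frac{10609}{729}$ ($D = \left(4 - \frac{5}{27}\right)^{2} = \left(\frac{103}{27}\right)^{2} = \frac{10609}{729} \approx 14.553$)
$D \left(93 + 36\right) = \frac{10609 \left(93 + 36\right)}{729} = \frac{10609}{729} \cdot 129 = \frac{456187}{243}$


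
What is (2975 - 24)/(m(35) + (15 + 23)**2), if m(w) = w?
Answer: 2951/1479 ≈ 1.9953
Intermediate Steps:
(2975 - 24)/(m(35) + (15 + 23)**2) = (2975 - 24)/(35 + (15 + 23)**2) = 2951/(35 + 38**2) = 2951/(35 + 1444) = 2951/1479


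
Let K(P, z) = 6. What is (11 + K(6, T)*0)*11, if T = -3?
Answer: 121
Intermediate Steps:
(11 + K(6, T)*0)*11 = (11 + 6*0)*11 = (11 + 0)*11 = 11*11 = 121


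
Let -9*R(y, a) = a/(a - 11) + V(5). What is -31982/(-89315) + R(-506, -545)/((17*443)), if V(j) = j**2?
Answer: 133772831177/373982983340 ≈ 0.35770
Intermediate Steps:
R(y, a) = -25/9 - a/(9*(-11 + a)) (R(y, a) = -(a/(a - 11) + 5**2)/9 = -(a/(-11 + a) + 25)/9 = -(25 + a/(-11 + a))/9 = -25/9 - a/(9*(-11 + a)))
-31982/(-89315) + R(-506, -545)/((17*443)) = -31982/(-89315) + ((275 - 26*(-545))/(9*(-11 - 545)))/((17*443)) = -31982*(-1/89315) + ((1/9)*(275 + 14170)/(-556))/7531 = 31982/89315 + ((1/9)*(-1/556)*14445)*(1/7531) = 31982/89315 - 1605/556*1/7531 = 31982/89315 - 1605/4187236 = 133772831177/373982983340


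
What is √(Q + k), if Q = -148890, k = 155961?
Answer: √7071 ≈ 84.089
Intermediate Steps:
√(Q + k) = √(-148890 + 155961) = √7071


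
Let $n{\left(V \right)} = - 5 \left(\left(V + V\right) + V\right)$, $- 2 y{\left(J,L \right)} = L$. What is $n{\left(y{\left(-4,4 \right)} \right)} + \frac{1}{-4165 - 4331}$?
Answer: $\frac{254879}{8496} \approx 30.0$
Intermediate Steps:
$y{\left(J,L \right)} = - \frac{L}{2}$
$n{\left(V \right)} = - 15 V$ ($n{\left(V \right)} = - 5 \left(2 V + V\right) = - 5 \cdot 3 V = - 15 V$)
$n{\left(y{\left(-4,4 \right)} \right)} + \frac{1}{-4165 - 4331} = - 15 \left(\left(- \frac{1}{2}\right) 4\right) + \frac{1}{-4165 - 4331} = \left(-15\right) \left(-2\right) + \frac{1}{-8496} = 30 - \frac{1}{8496} = \frac{254879}{8496}$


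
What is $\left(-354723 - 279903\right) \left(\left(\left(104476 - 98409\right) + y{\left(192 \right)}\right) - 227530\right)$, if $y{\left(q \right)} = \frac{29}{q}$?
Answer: $\frac{4497474623457}{32} \approx 1.4055 \cdot 10^{11}$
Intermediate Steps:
$\left(-354723 - 279903\right) \left(\left(\left(104476 - 98409\right) + y{\left(192 \right)}\right) - 227530\right) = \left(-354723 - 279903\right) \left(\left(\left(104476 - 98409\right) + \frac{29}{192}\right) - 227530\right) = - 634626 \left(\left(6067 + 29 \cdot \frac{1}{192}\right) - 227530\right) = - 634626 \left(\left(6067 + \frac{29}{192}\right) - 227530\right) = - 634626 \left(\frac{1164893}{192} - 227530\right) = \left(-634626\right) \left(- \frac{42520867}{192}\right) = \frac{4497474623457}{32}$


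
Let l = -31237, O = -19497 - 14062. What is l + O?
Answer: -64796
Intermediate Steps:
O = -33559
l + O = -31237 - 33559 = -64796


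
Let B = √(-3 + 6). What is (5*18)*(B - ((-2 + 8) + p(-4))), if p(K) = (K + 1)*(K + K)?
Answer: -2700 + 90*√3 ≈ -2544.1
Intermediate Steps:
p(K) = 2*K*(1 + K) (p(K) = (1 + K)*(2*K) = 2*K*(1 + K))
B = √3 ≈ 1.7320
(5*18)*(B - ((-2 + 8) + p(-4))) = (5*18)*(√3 - ((-2 + 8) + 2*(-4)*(1 - 4))) = 90*(√3 - (6 + 2*(-4)*(-3))) = 90*(√3 - (6 + 24)) = 90*(√3 - 1*30) = 90*(√3 - 30) = 90*(-30 + √3) = -2700 + 90*√3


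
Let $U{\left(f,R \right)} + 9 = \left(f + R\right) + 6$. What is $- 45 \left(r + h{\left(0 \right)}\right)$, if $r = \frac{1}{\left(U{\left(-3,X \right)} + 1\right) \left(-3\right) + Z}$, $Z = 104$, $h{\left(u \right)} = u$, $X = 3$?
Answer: $- \frac{9}{22} \approx -0.40909$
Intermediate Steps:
$U{\left(f,R \right)} = -3 + R + f$ ($U{\left(f,R \right)} = -9 + \left(\left(f + R\right) + 6\right) = -9 + \left(\left(R + f\right) + 6\right) = -9 + \left(6 + R + f\right) = -3 + R + f$)
$r = \frac{1}{110}$ ($r = \frac{1}{\left(\left(-3 + 3 - 3\right) + 1\right) \left(-3\right) + 104} = \frac{1}{\left(-3 + 1\right) \left(-3\right) + 104} = \frac{1}{\left(-2\right) \left(-3\right) + 104} = \frac{1}{6 + 104} = \frac{1}{110} \approx 0.0090909$)
$- 45 \left(r + h{\left(0 \right)}\right) = - 45 \left(\frac{1}{110} + 0\right) = \left(-45\right) \frac{1}{110} = - \frac{9}{22}$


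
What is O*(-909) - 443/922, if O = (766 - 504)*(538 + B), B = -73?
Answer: -102105479783/922 ≈ -1.1074e+8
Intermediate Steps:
O = 121830 (O = (766 - 504)*(538 - 73) = 262*465 = 121830)
O*(-909) - 443/922 = 121830*(-909) - 443/922 = -110743470 - 443*1/922 = -110743470 - 443/922 = -102105479783/922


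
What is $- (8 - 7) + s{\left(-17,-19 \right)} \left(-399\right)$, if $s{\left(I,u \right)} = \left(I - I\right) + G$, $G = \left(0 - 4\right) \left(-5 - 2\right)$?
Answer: $-11173$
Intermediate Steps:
$G = 28$ ($G = \left(-4\right) \left(-7\right) = 28$)
$s{\left(I,u \right)} = 28$ ($s{\left(I,u \right)} = \left(I - I\right) + 28 = 0 + 28 = 28$)
$- (8 - 7) + s{\left(-17,-19 \right)} \left(-399\right) = - (8 - 7) + 28 \left(-399\right) = \left(-1\right) 1 - 11172 = -1 - 11172 = -11173$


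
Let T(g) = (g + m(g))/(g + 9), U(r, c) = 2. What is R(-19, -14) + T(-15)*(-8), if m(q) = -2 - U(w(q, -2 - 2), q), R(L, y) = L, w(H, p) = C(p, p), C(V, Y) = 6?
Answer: -133/3 ≈ -44.333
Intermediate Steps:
w(H, p) = 6
m(q) = -4 (m(q) = -2 - 1*2 = -2 - 2 = -4)
T(g) = (-4 + g)/(9 + g) (T(g) = (g - 4)/(g + 9) = (-4 + g)/(9 + g))
R(-19, -14) + T(-15)*(-8) = -19 + ((-4 - 15)/(9 - 15))*(-8) = -19 + (-19/(-6))*(-8) = -19 - ⅙*(-19)*(-8) = -19 + (19/6)*(-8) = -19 - 76/3 = -133/3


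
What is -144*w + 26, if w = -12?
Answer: 1754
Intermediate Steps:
-144*w + 26 = -144*(-12) + 26 = 1728 + 26 = 1754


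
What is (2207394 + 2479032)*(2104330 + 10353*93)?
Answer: 14374013683734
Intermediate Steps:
(2207394 + 2479032)*(2104330 + 10353*93) = 4686426*(2104330 + 962829) = 4686426*3067159 = 14374013683734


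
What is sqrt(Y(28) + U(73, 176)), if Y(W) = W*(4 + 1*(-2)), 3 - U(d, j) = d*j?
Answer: 21*I*sqrt(29) ≈ 113.09*I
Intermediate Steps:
U(d, j) = 3 - d*j
Y(W) = 2*W (Y(W) = W*(4 - 2) = W*2 = 2*W)
sqrt(Y(28) + U(73, 176)) = sqrt(2*28 + (3 - 1*73*176)) = sqrt(56 + (3 - 12848)) = sqrt(56 - 12845) = sqrt(-12789) = 21*I*sqrt(29)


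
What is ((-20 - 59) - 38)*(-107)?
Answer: 12519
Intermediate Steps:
((-20 - 59) - 38)*(-107) = (-79 - 38)*(-107) = -117*(-107) = 12519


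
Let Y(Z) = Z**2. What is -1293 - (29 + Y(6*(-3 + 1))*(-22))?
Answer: 1846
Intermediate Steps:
-1293 - (29 + Y(6*(-3 + 1))*(-22)) = -1293 - (29 + (6*(-3 + 1))**2*(-22)) = -1293 - (29 + (6*(-2))**2*(-22)) = -1293 - (29 + (-12)**2*(-22)) = -1293 - (29 + 144*(-22)) = -1293 - (29 - 3168) = -1293 - 1*(-3139) = -1293 + 3139 = 1846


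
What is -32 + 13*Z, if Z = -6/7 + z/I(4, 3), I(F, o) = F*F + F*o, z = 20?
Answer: -237/7 ≈ -33.857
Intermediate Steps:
I(F, o) = F² + F*o
Z = -⅐ (Z = -6/7 + 20/((4*(4 + 3))) = -6*⅐ + 20/((4*7)) = -6/7 + 20/28 = -6/7 + 20*(1/28) = -6/7 + 5/7 = -⅐ ≈ -0.14286)
-32 + 13*Z = -32 + 13*(-⅐) = -32 - 13/7 = -237/7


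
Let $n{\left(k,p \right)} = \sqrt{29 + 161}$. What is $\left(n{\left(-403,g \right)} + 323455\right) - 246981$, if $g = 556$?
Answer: $76474 + \sqrt{190} \approx 76488.0$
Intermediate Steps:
$n{\left(k,p \right)} = \sqrt{190}$
$\left(n{\left(-403,g \right)} + 323455\right) - 246981 = \left(\sqrt{190} + 323455\right) - 246981 = \left(323455 + \sqrt{190}\right) - 246981 = 76474 + \sqrt{190}$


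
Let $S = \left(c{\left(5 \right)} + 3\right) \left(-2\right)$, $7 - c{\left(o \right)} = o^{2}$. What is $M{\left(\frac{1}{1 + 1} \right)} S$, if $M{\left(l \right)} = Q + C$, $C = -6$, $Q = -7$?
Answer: $-390$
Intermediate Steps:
$c{\left(o \right)} = 7 - o^{2}$
$M{\left(l \right)} = -13$ ($M{\left(l \right)} = -7 - 6 = -13$)
$S = 30$ ($S = \left(\left(7 - 5^{2}\right) + 3\right) \left(-2\right) = \left(\left(7 - 25\right) + 3\right) \left(-2\right) = \left(-18 + 3\right) \left(-2\right) = \left(-15\right) \left(-2\right) = 30$)
$M{\left(\frac{1}{1 + 1} \right)} S = \left(-13\right) 30 = -390$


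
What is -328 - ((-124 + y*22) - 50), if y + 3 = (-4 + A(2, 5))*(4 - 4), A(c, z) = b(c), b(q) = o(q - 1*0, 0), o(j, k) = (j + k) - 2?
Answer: -88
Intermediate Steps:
o(j, k) = -2 + j + k
b(q) = -2 + q (b(q) = -2 + (q - 1*0) + 0 = -2 + (q + 0) + 0 = -2 + q + 0 = -2 + q)
A(c, z) = -2 + c
y = -3 (y = -3 + (-4 + (-2 + 2))*(4 - 4) = -3 + (-4 + 0)*0 = -3 - 4*0 = -3 + 0 = -3)
-328 - ((-124 + y*22) - 50) = -328 - ((-124 - 3*22) - 50) = -328 - ((-124 - 66) - 50) = -328 - (-190 - 50) = -328 - 1*(-240) = -328 + 240 = -88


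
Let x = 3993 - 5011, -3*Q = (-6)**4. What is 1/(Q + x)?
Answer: -1/1450 ≈ -0.00068966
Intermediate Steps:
Q = -432 (Q = -1/3*(-6)**4 = -1/3*1296 = -432)
x = -1018
1/(Q + x) = 1/(-432 - 1018) = 1/(-1450) = -1/1450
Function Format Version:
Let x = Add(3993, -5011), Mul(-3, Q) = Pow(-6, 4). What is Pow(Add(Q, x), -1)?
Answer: Rational(-1, 1450) ≈ -0.00068966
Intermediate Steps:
Q = -432 (Q = Mul(Rational(-1, 3), Pow(-6, 4)) = Mul(Rational(-1, 3), 1296) = -432)
x = -1018
Pow(Add(Q, x), -1) = Pow(Add(-432, -1018), -1) = Pow(-1450, -1) = Rational(-1, 1450)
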